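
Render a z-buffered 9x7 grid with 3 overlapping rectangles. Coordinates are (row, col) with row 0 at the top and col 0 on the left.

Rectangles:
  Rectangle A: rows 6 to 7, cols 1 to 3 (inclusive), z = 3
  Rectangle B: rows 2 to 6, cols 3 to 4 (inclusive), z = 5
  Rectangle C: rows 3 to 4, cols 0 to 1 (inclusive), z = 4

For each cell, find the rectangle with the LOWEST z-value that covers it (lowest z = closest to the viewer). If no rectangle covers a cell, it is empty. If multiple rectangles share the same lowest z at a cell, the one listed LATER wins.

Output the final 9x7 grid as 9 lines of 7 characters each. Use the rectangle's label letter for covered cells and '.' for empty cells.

.......
.......
...BB..
CC.BB..
CC.BB..
...BB..
.AAAB..
.AAA...
.......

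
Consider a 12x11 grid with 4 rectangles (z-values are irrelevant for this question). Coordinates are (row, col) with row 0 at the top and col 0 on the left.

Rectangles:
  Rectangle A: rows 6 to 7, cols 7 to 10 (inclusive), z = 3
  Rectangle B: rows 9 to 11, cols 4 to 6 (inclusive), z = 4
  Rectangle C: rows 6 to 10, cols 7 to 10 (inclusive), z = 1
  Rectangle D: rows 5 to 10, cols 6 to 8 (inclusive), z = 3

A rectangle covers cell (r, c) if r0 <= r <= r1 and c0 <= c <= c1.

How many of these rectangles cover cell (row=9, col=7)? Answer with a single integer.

Answer: 2

Derivation:
Check cell (9,7):
  A: rows 6-7 cols 7-10 -> outside (row miss)
  B: rows 9-11 cols 4-6 -> outside (col miss)
  C: rows 6-10 cols 7-10 -> covers
  D: rows 5-10 cols 6-8 -> covers
Count covering = 2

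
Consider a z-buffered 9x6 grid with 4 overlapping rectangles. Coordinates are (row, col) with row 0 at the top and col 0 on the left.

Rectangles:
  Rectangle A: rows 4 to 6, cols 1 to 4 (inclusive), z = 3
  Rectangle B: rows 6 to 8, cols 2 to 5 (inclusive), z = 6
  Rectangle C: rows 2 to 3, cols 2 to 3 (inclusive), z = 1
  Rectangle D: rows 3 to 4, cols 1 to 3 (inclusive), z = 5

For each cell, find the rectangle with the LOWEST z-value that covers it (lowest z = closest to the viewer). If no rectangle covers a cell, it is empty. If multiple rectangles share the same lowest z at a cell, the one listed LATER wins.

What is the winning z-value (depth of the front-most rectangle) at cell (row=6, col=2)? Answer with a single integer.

Check cell (6,2):
  A: rows 4-6 cols 1-4 z=3 -> covers; best now A (z=3)
  B: rows 6-8 cols 2-5 z=6 -> covers; best now A (z=3)
  C: rows 2-3 cols 2-3 -> outside (row miss)
  D: rows 3-4 cols 1-3 -> outside (row miss)
Winner: A at z=3

Answer: 3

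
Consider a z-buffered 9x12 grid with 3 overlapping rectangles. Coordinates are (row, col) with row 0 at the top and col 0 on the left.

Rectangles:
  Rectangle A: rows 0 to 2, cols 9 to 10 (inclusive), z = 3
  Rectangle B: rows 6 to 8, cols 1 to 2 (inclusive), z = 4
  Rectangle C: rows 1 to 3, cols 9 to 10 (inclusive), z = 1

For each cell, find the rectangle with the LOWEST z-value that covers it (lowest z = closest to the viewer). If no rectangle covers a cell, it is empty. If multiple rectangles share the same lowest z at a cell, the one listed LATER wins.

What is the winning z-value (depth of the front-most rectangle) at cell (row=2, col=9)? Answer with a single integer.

Check cell (2,9):
  A: rows 0-2 cols 9-10 z=3 -> covers; best now A (z=3)
  B: rows 6-8 cols 1-2 -> outside (row miss)
  C: rows 1-3 cols 9-10 z=1 -> covers; best now C (z=1)
Winner: C at z=1

Answer: 1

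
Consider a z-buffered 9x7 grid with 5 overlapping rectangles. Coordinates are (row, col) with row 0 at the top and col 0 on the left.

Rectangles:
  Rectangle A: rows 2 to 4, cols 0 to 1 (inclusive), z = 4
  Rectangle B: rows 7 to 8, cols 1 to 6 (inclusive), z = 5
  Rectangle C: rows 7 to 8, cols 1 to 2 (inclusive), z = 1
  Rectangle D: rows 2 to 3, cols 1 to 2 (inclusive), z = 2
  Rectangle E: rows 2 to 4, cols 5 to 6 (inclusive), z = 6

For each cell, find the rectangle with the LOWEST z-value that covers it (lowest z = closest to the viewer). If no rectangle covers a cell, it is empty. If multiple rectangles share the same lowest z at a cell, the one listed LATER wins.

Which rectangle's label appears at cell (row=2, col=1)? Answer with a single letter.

Check cell (2,1):
  A: rows 2-4 cols 0-1 z=4 -> covers; best now A (z=4)
  B: rows 7-8 cols 1-6 -> outside (row miss)
  C: rows 7-8 cols 1-2 -> outside (row miss)
  D: rows 2-3 cols 1-2 z=2 -> covers; best now D (z=2)
  E: rows 2-4 cols 5-6 -> outside (col miss)
Winner: D at z=2

Answer: D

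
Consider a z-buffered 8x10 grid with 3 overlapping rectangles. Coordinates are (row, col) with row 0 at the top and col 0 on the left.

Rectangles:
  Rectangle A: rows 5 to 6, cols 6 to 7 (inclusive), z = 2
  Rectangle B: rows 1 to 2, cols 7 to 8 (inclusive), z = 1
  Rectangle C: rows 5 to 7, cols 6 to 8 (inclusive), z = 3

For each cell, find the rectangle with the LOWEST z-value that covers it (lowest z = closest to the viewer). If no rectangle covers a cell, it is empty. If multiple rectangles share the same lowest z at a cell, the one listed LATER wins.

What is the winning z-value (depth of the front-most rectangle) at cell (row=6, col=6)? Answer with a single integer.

Answer: 2

Derivation:
Check cell (6,6):
  A: rows 5-6 cols 6-7 z=2 -> covers; best now A (z=2)
  B: rows 1-2 cols 7-8 -> outside (row miss)
  C: rows 5-7 cols 6-8 z=3 -> covers; best now A (z=2)
Winner: A at z=2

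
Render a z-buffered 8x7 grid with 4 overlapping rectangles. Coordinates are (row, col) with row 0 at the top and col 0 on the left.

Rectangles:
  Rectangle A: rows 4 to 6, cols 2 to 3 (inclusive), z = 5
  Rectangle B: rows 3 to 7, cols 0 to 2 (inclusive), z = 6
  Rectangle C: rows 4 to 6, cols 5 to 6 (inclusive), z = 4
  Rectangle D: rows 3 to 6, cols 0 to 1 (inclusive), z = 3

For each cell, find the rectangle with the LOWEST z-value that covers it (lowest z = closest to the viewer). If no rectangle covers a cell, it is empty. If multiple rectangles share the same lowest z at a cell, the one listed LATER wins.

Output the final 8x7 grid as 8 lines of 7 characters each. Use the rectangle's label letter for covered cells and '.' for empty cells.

.......
.......
.......
DDB....
DDAA.CC
DDAA.CC
DDAA.CC
BBB....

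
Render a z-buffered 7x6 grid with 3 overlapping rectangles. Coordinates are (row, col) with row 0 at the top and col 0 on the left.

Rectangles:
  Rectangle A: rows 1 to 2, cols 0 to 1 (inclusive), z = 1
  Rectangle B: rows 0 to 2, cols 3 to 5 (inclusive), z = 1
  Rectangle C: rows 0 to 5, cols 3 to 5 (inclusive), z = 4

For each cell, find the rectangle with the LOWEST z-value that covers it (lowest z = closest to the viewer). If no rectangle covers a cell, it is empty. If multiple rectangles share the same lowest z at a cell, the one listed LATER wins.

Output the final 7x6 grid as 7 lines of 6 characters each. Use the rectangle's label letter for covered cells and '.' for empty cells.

...BBB
AA.BBB
AA.BBB
...CCC
...CCC
...CCC
......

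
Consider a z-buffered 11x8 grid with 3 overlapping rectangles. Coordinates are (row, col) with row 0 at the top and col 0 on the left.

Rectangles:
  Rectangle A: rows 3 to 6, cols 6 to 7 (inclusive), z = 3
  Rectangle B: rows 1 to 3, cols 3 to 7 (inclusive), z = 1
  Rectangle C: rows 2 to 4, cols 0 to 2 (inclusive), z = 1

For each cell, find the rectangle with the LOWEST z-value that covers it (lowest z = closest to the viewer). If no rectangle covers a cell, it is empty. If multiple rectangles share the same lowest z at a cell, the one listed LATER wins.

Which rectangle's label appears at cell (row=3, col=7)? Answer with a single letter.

Check cell (3,7):
  A: rows 3-6 cols 6-7 z=3 -> covers; best now A (z=3)
  B: rows 1-3 cols 3-7 z=1 -> covers; best now B (z=1)
  C: rows 2-4 cols 0-2 -> outside (col miss)
Winner: B at z=1

Answer: B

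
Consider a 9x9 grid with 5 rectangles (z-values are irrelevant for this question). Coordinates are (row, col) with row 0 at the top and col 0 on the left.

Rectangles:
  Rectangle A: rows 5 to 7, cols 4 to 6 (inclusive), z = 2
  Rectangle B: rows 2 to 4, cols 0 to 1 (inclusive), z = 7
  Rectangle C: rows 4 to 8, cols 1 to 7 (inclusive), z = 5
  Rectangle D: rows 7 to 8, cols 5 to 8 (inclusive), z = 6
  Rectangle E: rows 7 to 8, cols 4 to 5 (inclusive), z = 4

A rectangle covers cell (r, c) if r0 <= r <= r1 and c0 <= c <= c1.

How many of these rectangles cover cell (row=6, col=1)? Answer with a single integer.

Check cell (6,1):
  A: rows 5-7 cols 4-6 -> outside (col miss)
  B: rows 2-4 cols 0-1 -> outside (row miss)
  C: rows 4-8 cols 1-7 -> covers
  D: rows 7-8 cols 5-8 -> outside (row miss)
  E: rows 7-8 cols 4-5 -> outside (row miss)
Count covering = 1

Answer: 1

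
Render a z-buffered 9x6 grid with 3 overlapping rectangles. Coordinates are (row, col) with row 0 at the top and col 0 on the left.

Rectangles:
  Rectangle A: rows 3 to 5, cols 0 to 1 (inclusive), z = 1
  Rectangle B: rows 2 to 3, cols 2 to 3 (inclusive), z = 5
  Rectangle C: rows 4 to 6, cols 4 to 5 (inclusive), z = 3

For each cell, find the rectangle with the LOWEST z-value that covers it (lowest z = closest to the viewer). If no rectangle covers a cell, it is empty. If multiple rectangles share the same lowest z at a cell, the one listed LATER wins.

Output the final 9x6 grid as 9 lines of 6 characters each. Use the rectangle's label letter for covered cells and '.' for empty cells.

......
......
..BB..
AABB..
AA..CC
AA..CC
....CC
......
......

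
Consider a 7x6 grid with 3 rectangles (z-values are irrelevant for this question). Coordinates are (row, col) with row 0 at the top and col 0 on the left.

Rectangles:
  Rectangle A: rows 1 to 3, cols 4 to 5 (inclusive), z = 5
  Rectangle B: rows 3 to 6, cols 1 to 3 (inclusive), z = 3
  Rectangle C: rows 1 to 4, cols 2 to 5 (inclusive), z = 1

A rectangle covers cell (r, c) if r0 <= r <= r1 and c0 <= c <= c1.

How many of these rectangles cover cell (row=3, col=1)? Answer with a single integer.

Check cell (3,1):
  A: rows 1-3 cols 4-5 -> outside (col miss)
  B: rows 3-6 cols 1-3 -> covers
  C: rows 1-4 cols 2-5 -> outside (col miss)
Count covering = 1

Answer: 1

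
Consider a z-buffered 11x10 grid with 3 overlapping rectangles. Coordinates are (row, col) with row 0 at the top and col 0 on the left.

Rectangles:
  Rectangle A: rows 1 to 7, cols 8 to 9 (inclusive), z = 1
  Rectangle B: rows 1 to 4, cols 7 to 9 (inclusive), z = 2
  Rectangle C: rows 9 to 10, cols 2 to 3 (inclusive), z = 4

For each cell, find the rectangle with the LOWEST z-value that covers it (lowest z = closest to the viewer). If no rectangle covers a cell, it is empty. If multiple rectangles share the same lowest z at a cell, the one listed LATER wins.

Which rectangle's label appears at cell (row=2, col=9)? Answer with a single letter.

Check cell (2,9):
  A: rows 1-7 cols 8-9 z=1 -> covers; best now A (z=1)
  B: rows 1-4 cols 7-9 z=2 -> covers; best now A (z=1)
  C: rows 9-10 cols 2-3 -> outside (row miss)
Winner: A at z=1

Answer: A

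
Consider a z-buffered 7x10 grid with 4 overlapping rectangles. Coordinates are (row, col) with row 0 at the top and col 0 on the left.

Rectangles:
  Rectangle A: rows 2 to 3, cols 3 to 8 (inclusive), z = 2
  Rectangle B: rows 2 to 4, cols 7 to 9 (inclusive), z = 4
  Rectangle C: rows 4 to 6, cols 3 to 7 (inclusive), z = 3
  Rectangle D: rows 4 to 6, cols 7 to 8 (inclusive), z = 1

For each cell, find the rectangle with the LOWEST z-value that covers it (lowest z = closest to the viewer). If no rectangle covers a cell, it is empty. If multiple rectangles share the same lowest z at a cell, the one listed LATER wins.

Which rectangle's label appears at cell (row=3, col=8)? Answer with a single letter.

Check cell (3,8):
  A: rows 2-3 cols 3-8 z=2 -> covers; best now A (z=2)
  B: rows 2-4 cols 7-9 z=4 -> covers; best now A (z=2)
  C: rows 4-6 cols 3-7 -> outside (row miss)
  D: rows 4-6 cols 7-8 -> outside (row miss)
Winner: A at z=2

Answer: A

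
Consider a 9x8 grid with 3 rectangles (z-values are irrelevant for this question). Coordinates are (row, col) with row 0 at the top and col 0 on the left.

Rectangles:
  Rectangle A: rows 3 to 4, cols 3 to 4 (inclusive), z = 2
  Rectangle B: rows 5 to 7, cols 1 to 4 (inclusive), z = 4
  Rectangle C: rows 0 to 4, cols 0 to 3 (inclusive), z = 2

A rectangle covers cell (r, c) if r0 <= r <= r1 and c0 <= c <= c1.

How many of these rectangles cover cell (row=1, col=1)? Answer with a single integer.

Answer: 1

Derivation:
Check cell (1,1):
  A: rows 3-4 cols 3-4 -> outside (row miss)
  B: rows 5-7 cols 1-4 -> outside (row miss)
  C: rows 0-4 cols 0-3 -> covers
Count covering = 1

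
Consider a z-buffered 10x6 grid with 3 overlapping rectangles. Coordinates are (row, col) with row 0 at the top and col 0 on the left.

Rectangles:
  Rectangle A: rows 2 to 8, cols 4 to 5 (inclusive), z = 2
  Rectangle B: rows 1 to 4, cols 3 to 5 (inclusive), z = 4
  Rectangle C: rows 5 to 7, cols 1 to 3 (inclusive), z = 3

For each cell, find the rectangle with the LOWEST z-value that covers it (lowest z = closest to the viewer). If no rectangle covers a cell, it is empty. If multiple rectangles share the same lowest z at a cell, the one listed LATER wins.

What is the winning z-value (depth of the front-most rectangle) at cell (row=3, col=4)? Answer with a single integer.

Answer: 2

Derivation:
Check cell (3,4):
  A: rows 2-8 cols 4-5 z=2 -> covers; best now A (z=2)
  B: rows 1-4 cols 3-5 z=4 -> covers; best now A (z=2)
  C: rows 5-7 cols 1-3 -> outside (row miss)
Winner: A at z=2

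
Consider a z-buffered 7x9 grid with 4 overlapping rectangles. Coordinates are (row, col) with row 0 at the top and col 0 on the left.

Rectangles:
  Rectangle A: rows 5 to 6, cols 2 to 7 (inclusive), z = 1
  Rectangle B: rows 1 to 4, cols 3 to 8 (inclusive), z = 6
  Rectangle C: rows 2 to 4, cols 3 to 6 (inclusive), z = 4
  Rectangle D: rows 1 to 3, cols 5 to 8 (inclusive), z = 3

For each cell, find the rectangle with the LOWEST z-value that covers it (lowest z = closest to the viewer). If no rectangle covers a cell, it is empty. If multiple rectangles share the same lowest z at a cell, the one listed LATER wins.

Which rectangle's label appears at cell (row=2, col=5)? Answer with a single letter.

Check cell (2,5):
  A: rows 5-6 cols 2-7 -> outside (row miss)
  B: rows 1-4 cols 3-8 z=6 -> covers; best now B (z=6)
  C: rows 2-4 cols 3-6 z=4 -> covers; best now C (z=4)
  D: rows 1-3 cols 5-8 z=3 -> covers; best now D (z=3)
Winner: D at z=3

Answer: D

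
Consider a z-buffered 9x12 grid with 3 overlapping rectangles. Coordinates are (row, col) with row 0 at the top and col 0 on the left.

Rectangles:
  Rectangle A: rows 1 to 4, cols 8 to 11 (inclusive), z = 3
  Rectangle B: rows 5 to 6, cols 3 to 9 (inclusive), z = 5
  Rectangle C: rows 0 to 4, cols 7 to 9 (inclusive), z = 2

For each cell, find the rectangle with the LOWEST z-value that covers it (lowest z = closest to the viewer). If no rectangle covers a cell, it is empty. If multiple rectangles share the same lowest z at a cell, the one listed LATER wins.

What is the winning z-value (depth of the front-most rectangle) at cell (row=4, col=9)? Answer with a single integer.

Answer: 2

Derivation:
Check cell (4,9):
  A: rows 1-4 cols 8-11 z=3 -> covers; best now A (z=3)
  B: rows 5-6 cols 3-9 -> outside (row miss)
  C: rows 0-4 cols 7-9 z=2 -> covers; best now C (z=2)
Winner: C at z=2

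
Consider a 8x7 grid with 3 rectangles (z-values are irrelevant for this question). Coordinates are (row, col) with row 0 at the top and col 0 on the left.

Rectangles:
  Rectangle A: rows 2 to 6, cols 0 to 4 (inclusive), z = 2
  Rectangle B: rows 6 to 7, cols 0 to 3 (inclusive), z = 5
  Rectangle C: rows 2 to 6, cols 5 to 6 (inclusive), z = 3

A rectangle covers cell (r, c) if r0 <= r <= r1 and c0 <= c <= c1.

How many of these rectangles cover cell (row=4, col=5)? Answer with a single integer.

Check cell (4,5):
  A: rows 2-6 cols 0-4 -> outside (col miss)
  B: rows 6-7 cols 0-3 -> outside (row miss)
  C: rows 2-6 cols 5-6 -> covers
Count covering = 1

Answer: 1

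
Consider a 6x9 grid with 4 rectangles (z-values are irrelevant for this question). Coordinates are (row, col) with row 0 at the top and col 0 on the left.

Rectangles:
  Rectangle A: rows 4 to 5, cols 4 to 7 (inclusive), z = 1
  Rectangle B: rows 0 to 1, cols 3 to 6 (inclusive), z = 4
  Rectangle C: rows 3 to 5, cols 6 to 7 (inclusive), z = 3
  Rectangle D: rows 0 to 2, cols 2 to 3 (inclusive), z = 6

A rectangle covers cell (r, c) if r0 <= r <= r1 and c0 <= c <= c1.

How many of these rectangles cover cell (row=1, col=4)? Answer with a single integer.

Answer: 1

Derivation:
Check cell (1,4):
  A: rows 4-5 cols 4-7 -> outside (row miss)
  B: rows 0-1 cols 3-6 -> covers
  C: rows 3-5 cols 6-7 -> outside (row miss)
  D: rows 0-2 cols 2-3 -> outside (col miss)
Count covering = 1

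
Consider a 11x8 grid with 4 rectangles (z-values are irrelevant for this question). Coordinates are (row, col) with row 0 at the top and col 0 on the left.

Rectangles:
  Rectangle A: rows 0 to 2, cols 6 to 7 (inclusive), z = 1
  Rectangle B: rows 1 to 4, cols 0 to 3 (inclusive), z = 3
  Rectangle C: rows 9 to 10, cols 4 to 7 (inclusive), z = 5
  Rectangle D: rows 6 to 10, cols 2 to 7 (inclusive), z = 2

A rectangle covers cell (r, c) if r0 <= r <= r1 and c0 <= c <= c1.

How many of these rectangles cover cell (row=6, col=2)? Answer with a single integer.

Check cell (6,2):
  A: rows 0-2 cols 6-7 -> outside (row miss)
  B: rows 1-4 cols 0-3 -> outside (row miss)
  C: rows 9-10 cols 4-7 -> outside (row miss)
  D: rows 6-10 cols 2-7 -> covers
Count covering = 1

Answer: 1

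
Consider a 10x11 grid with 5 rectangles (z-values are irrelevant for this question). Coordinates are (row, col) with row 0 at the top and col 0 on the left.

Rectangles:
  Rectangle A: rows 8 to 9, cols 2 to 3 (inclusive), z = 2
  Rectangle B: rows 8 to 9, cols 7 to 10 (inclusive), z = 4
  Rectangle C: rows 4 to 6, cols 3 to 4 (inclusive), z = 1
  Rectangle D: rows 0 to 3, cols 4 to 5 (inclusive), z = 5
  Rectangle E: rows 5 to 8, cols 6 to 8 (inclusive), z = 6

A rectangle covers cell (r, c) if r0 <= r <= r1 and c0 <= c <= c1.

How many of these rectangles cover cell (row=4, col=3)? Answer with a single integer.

Check cell (4,3):
  A: rows 8-9 cols 2-3 -> outside (row miss)
  B: rows 8-9 cols 7-10 -> outside (row miss)
  C: rows 4-6 cols 3-4 -> covers
  D: rows 0-3 cols 4-5 -> outside (row miss)
  E: rows 5-8 cols 6-8 -> outside (row miss)
Count covering = 1

Answer: 1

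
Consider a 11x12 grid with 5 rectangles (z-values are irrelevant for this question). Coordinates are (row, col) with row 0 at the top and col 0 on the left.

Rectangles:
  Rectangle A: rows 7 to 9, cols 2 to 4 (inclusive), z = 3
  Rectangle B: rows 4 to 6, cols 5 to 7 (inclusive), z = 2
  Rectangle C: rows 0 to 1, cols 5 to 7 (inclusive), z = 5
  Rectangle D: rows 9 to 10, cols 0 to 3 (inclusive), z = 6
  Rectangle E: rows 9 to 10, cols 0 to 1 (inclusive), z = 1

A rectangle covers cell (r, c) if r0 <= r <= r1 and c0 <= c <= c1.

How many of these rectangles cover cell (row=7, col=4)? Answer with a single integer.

Check cell (7,4):
  A: rows 7-9 cols 2-4 -> covers
  B: rows 4-6 cols 5-7 -> outside (row miss)
  C: rows 0-1 cols 5-7 -> outside (row miss)
  D: rows 9-10 cols 0-3 -> outside (row miss)
  E: rows 9-10 cols 0-1 -> outside (row miss)
Count covering = 1

Answer: 1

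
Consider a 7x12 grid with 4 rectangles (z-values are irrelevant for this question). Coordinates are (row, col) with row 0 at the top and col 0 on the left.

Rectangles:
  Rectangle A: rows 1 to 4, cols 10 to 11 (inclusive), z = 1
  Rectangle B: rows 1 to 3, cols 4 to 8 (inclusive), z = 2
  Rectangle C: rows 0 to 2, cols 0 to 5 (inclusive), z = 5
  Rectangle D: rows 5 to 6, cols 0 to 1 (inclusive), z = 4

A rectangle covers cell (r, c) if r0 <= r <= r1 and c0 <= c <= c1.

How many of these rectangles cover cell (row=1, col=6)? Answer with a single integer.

Check cell (1,6):
  A: rows 1-4 cols 10-11 -> outside (col miss)
  B: rows 1-3 cols 4-8 -> covers
  C: rows 0-2 cols 0-5 -> outside (col miss)
  D: rows 5-6 cols 0-1 -> outside (row miss)
Count covering = 1

Answer: 1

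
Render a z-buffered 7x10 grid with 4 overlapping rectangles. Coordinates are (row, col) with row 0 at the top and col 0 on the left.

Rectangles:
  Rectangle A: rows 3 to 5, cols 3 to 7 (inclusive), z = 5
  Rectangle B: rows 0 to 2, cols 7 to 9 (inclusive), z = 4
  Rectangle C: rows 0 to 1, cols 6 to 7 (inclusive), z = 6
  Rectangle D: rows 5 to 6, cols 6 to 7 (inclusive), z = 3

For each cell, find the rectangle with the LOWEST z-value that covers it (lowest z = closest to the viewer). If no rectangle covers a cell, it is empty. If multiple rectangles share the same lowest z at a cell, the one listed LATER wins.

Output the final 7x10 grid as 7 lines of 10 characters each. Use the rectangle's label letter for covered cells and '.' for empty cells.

......CBBB
......CBBB
.......BBB
...AAAAA..
...AAAAA..
...AAADD..
......DD..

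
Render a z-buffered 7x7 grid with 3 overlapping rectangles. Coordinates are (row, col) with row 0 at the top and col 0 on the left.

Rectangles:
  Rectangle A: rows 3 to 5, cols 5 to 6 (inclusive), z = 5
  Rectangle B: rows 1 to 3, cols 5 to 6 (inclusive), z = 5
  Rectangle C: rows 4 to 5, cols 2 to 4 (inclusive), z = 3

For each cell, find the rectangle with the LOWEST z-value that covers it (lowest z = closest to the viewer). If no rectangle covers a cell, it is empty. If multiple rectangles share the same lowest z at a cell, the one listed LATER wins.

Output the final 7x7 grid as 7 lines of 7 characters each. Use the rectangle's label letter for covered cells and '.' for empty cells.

.......
.....BB
.....BB
.....BB
..CCCAA
..CCCAA
.......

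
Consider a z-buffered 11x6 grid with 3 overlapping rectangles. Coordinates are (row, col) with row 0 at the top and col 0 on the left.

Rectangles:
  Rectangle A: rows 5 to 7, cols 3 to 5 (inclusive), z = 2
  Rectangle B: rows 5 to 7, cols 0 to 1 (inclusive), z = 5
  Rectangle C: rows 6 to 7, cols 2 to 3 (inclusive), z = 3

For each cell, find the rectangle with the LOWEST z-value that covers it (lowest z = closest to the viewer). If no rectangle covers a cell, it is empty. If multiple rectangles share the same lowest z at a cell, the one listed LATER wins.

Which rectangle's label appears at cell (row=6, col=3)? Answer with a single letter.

Check cell (6,3):
  A: rows 5-7 cols 3-5 z=2 -> covers; best now A (z=2)
  B: rows 5-7 cols 0-1 -> outside (col miss)
  C: rows 6-7 cols 2-3 z=3 -> covers; best now A (z=2)
Winner: A at z=2

Answer: A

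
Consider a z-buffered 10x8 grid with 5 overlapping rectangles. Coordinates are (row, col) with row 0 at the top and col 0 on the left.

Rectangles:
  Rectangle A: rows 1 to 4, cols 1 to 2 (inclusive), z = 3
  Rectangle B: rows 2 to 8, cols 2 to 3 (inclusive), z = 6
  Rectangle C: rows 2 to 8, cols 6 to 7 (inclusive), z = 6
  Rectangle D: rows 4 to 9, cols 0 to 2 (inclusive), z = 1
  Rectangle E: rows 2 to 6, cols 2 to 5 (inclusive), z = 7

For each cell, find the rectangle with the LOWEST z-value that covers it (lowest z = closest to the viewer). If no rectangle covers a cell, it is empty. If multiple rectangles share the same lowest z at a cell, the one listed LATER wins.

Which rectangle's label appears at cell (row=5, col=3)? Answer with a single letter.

Answer: B

Derivation:
Check cell (5,3):
  A: rows 1-4 cols 1-2 -> outside (row miss)
  B: rows 2-8 cols 2-3 z=6 -> covers; best now B (z=6)
  C: rows 2-8 cols 6-7 -> outside (col miss)
  D: rows 4-9 cols 0-2 -> outside (col miss)
  E: rows 2-6 cols 2-5 z=7 -> covers; best now B (z=6)
Winner: B at z=6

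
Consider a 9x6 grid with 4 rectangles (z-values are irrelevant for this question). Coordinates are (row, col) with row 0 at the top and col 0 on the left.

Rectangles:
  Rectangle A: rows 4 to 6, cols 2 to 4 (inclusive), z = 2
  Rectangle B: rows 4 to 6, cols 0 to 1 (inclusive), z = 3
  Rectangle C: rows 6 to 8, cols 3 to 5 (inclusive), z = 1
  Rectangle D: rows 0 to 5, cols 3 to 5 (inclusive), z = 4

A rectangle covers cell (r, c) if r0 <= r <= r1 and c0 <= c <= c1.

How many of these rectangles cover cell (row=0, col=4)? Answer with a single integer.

Check cell (0,4):
  A: rows 4-6 cols 2-4 -> outside (row miss)
  B: rows 4-6 cols 0-1 -> outside (row miss)
  C: rows 6-8 cols 3-5 -> outside (row miss)
  D: rows 0-5 cols 3-5 -> covers
Count covering = 1

Answer: 1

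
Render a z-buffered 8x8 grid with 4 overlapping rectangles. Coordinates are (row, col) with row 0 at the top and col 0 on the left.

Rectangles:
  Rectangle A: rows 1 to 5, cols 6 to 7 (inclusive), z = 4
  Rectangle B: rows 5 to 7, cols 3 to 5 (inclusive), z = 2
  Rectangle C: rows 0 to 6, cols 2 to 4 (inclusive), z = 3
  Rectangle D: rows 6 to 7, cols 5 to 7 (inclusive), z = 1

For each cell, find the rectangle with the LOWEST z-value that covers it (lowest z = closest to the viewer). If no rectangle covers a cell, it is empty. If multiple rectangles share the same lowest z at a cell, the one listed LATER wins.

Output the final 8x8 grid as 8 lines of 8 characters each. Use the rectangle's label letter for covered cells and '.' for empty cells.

..CCC...
..CCC.AA
..CCC.AA
..CCC.AA
..CCC.AA
..CBBBAA
..CBBDDD
...BBDDD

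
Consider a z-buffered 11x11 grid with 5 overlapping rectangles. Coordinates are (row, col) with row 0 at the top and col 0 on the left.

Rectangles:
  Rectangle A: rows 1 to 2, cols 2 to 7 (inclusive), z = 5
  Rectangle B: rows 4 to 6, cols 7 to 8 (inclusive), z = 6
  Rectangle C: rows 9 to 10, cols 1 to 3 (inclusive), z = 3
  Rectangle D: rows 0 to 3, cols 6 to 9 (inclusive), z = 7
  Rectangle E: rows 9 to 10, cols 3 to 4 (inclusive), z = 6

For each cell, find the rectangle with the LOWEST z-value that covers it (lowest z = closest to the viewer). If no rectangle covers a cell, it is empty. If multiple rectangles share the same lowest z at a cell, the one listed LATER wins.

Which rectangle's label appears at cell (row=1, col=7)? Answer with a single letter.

Answer: A

Derivation:
Check cell (1,7):
  A: rows 1-2 cols 2-7 z=5 -> covers; best now A (z=5)
  B: rows 4-6 cols 7-8 -> outside (row miss)
  C: rows 9-10 cols 1-3 -> outside (row miss)
  D: rows 0-3 cols 6-9 z=7 -> covers; best now A (z=5)
  E: rows 9-10 cols 3-4 -> outside (row miss)
Winner: A at z=5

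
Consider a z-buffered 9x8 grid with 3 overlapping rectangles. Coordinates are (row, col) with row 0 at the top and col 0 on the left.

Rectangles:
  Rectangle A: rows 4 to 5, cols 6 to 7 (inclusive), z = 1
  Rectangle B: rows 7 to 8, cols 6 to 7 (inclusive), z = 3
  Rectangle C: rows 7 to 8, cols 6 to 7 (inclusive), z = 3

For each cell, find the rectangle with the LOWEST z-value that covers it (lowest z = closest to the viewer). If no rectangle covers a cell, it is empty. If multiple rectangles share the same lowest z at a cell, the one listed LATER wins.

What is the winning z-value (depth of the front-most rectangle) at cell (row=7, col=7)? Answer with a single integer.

Check cell (7,7):
  A: rows 4-5 cols 6-7 -> outside (row miss)
  B: rows 7-8 cols 6-7 z=3 -> covers; best now B (z=3)
  C: rows 7-8 cols 6-7 z=3 -> covers; best now C (z=3)
Winner: C at z=3

Answer: 3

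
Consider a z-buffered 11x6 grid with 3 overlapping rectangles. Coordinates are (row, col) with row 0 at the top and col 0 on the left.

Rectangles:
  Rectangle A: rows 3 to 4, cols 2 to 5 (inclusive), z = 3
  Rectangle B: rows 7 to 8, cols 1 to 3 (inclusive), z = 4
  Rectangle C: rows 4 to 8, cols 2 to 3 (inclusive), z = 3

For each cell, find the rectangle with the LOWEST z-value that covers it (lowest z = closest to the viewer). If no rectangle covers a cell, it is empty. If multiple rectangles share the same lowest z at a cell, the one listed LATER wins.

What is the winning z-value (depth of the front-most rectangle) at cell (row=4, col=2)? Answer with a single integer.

Check cell (4,2):
  A: rows 3-4 cols 2-5 z=3 -> covers; best now A (z=3)
  B: rows 7-8 cols 1-3 -> outside (row miss)
  C: rows 4-8 cols 2-3 z=3 -> covers; best now C (z=3)
Winner: C at z=3

Answer: 3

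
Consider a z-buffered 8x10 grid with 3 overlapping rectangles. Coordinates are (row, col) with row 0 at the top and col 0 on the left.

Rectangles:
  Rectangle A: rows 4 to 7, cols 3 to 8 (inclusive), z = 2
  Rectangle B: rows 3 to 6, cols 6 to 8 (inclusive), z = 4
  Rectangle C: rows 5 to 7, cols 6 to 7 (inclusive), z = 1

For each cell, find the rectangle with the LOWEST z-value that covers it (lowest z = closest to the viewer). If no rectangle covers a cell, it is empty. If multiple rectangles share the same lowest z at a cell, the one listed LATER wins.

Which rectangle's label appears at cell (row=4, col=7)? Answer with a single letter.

Check cell (4,7):
  A: rows 4-7 cols 3-8 z=2 -> covers; best now A (z=2)
  B: rows 3-6 cols 6-8 z=4 -> covers; best now A (z=2)
  C: rows 5-7 cols 6-7 -> outside (row miss)
Winner: A at z=2

Answer: A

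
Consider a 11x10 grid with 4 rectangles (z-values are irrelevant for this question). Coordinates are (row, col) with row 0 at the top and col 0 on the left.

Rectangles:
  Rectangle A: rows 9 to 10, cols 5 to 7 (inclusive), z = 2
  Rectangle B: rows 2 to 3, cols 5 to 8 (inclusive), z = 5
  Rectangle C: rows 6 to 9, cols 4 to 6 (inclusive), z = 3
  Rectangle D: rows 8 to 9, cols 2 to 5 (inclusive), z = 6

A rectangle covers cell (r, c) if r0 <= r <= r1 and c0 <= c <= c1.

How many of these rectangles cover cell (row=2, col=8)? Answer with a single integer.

Answer: 1

Derivation:
Check cell (2,8):
  A: rows 9-10 cols 5-7 -> outside (row miss)
  B: rows 2-3 cols 5-8 -> covers
  C: rows 6-9 cols 4-6 -> outside (row miss)
  D: rows 8-9 cols 2-5 -> outside (row miss)
Count covering = 1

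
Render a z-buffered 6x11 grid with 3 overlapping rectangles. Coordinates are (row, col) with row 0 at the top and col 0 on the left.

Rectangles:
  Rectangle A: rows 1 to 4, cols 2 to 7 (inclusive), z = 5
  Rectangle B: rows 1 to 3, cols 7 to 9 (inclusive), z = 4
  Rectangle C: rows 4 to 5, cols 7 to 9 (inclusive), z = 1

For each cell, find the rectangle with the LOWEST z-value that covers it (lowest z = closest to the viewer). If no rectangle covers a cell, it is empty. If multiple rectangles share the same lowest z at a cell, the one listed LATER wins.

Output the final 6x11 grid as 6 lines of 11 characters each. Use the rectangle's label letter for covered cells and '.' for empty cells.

...........
..AAAAABBB.
..AAAAABBB.
..AAAAABBB.
..AAAAACCC.
.......CCC.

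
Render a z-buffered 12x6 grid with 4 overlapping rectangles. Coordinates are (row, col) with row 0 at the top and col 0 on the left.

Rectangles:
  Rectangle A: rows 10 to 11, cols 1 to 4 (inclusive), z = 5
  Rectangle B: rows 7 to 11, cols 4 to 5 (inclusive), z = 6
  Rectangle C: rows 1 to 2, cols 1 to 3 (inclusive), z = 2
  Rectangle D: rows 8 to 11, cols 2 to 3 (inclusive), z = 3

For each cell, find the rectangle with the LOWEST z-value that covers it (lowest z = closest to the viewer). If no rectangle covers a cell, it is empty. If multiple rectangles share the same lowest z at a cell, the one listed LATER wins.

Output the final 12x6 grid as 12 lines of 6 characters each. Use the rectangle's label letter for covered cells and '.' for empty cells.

......
.CCC..
.CCC..
......
......
......
......
....BB
..DDBB
..DDBB
.ADDAB
.ADDAB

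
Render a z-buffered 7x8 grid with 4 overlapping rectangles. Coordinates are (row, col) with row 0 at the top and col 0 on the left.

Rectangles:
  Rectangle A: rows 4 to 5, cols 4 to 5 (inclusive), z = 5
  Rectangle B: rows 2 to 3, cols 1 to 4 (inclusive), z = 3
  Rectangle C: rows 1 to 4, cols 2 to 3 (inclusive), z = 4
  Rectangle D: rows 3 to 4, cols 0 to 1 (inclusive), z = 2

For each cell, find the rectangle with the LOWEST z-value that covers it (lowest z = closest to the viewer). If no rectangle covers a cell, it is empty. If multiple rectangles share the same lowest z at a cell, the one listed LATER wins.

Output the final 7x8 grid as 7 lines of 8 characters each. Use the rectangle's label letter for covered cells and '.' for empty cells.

........
..CC....
.BBBB...
DDBBB...
DDCCAA..
....AA..
........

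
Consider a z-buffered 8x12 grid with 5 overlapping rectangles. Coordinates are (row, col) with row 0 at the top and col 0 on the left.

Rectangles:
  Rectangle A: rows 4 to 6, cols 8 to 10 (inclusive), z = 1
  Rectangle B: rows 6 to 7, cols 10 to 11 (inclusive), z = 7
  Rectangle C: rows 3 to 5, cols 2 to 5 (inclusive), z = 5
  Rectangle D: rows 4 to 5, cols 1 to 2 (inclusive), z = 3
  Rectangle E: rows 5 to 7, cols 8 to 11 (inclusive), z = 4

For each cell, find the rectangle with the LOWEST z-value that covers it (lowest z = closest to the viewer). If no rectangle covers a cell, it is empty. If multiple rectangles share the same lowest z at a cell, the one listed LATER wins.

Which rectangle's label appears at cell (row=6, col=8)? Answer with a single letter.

Check cell (6,8):
  A: rows 4-6 cols 8-10 z=1 -> covers; best now A (z=1)
  B: rows 6-7 cols 10-11 -> outside (col miss)
  C: rows 3-5 cols 2-5 -> outside (row miss)
  D: rows 4-5 cols 1-2 -> outside (row miss)
  E: rows 5-7 cols 8-11 z=4 -> covers; best now A (z=1)
Winner: A at z=1

Answer: A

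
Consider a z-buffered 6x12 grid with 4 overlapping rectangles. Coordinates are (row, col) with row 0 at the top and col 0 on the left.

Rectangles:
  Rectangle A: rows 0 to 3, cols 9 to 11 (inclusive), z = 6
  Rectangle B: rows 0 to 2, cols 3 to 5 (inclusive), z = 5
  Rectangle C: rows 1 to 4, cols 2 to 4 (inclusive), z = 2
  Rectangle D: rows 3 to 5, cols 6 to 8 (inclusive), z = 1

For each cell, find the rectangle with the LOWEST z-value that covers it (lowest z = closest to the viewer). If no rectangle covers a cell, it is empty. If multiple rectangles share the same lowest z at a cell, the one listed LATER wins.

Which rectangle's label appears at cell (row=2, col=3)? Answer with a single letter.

Answer: C

Derivation:
Check cell (2,3):
  A: rows 0-3 cols 9-11 -> outside (col miss)
  B: rows 0-2 cols 3-5 z=5 -> covers; best now B (z=5)
  C: rows 1-4 cols 2-4 z=2 -> covers; best now C (z=2)
  D: rows 3-5 cols 6-8 -> outside (row miss)
Winner: C at z=2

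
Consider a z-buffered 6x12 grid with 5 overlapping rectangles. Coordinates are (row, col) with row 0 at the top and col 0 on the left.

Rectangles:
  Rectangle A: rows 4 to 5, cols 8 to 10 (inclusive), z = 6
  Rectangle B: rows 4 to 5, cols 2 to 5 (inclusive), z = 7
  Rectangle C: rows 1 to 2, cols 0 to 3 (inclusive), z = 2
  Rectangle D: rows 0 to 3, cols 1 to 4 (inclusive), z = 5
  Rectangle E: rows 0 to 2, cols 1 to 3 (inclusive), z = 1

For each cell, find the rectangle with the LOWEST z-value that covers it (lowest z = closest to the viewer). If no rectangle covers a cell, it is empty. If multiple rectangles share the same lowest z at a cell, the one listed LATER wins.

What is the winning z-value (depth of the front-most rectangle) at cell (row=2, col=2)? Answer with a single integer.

Check cell (2,2):
  A: rows 4-5 cols 8-10 -> outside (row miss)
  B: rows 4-5 cols 2-5 -> outside (row miss)
  C: rows 1-2 cols 0-3 z=2 -> covers; best now C (z=2)
  D: rows 0-3 cols 1-4 z=5 -> covers; best now C (z=2)
  E: rows 0-2 cols 1-3 z=1 -> covers; best now E (z=1)
Winner: E at z=1

Answer: 1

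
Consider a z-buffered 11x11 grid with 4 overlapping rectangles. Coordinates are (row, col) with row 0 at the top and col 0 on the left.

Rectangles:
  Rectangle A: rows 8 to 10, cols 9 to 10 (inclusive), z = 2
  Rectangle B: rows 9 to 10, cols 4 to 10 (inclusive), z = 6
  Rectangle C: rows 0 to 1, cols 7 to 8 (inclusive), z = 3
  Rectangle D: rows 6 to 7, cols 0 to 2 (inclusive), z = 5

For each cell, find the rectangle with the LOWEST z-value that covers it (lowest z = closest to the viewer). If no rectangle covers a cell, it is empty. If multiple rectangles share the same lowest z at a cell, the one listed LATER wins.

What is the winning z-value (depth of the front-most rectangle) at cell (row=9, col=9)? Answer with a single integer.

Check cell (9,9):
  A: rows 8-10 cols 9-10 z=2 -> covers; best now A (z=2)
  B: rows 9-10 cols 4-10 z=6 -> covers; best now A (z=2)
  C: rows 0-1 cols 7-8 -> outside (row miss)
  D: rows 6-7 cols 0-2 -> outside (row miss)
Winner: A at z=2

Answer: 2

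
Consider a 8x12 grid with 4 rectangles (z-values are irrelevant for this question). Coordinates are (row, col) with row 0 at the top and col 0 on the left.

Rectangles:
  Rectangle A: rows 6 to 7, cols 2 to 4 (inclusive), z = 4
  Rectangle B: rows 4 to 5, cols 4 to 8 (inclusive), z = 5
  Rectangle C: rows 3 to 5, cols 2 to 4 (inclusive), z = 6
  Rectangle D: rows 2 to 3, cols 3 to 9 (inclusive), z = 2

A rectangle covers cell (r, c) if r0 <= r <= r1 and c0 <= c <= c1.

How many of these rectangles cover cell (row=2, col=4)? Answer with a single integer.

Answer: 1

Derivation:
Check cell (2,4):
  A: rows 6-7 cols 2-4 -> outside (row miss)
  B: rows 4-5 cols 4-8 -> outside (row miss)
  C: rows 3-5 cols 2-4 -> outside (row miss)
  D: rows 2-3 cols 3-9 -> covers
Count covering = 1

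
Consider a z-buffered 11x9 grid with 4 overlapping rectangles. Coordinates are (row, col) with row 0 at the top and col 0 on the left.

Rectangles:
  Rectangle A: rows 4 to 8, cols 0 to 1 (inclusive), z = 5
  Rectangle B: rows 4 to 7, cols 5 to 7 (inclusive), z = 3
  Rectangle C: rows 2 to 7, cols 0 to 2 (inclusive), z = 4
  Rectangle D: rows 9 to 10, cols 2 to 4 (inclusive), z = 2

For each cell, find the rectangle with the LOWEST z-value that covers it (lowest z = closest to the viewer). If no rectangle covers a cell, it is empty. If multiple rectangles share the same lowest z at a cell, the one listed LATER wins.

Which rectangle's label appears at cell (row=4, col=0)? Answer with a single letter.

Answer: C

Derivation:
Check cell (4,0):
  A: rows 4-8 cols 0-1 z=5 -> covers; best now A (z=5)
  B: rows 4-7 cols 5-7 -> outside (col miss)
  C: rows 2-7 cols 0-2 z=4 -> covers; best now C (z=4)
  D: rows 9-10 cols 2-4 -> outside (row miss)
Winner: C at z=4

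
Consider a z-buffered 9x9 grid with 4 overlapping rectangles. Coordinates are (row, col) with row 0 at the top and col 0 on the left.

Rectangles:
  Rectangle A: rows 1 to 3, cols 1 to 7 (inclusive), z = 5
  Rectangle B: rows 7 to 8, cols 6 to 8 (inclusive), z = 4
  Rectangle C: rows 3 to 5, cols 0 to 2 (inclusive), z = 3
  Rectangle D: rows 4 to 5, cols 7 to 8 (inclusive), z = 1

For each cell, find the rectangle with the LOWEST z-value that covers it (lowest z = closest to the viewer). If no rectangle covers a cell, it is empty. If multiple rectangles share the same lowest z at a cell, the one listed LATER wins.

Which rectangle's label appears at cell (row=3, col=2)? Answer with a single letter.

Check cell (3,2):
  A: rows 1-3 cols 1-7 z=5 -> covers; best now A (z=5)
  B: rows 7-8 cols 6-8 -> outside (row miss)
  C: rows 3-5 cols 0-2 z=3 -> covers; best now C (z=3)
  D: rows 4-5 cols 7-8 -> outside (row miss)
Winner: C at z=3

Answer: C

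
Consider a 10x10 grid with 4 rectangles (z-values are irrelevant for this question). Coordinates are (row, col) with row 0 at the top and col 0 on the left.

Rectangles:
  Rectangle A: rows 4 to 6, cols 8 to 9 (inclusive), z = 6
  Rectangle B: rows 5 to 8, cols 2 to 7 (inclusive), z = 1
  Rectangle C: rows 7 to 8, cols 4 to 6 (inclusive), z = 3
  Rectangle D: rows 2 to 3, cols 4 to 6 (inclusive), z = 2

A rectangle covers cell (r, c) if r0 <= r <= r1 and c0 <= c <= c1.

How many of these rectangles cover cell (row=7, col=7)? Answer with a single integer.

Answer: 1

Derivation:
Check cell (7,7):
  A: rows 4-6 cols 8-9 -> outside (row miss)
  B: rows 5-8 cols 2-7 -> covers
  C: rows 7-8 cols 4-6 -> outside (col miss)
  D: rows 2-3 cols 4-6 -> outside (row miss)
Count covering = 1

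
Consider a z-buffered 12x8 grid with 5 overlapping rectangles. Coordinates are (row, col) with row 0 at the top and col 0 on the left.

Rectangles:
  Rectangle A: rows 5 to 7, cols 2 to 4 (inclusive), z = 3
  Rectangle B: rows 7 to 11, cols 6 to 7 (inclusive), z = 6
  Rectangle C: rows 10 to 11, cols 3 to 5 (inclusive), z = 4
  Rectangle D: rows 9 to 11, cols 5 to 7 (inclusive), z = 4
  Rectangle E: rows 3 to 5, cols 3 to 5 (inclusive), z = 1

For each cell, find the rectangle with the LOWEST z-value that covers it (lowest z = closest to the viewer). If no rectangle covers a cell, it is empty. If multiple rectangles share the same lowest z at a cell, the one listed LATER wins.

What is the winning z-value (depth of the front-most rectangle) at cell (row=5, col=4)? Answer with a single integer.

Answer: 1

Derivation:
Check cell (5,4):
  A: rows 5-7 cols 2-4 z=3 -> covers; best now A (z=3)
  B: rows 7-11 cols 6-7 -> outside (row miss)
  C: rows 10-11 cols 3-5 -> outside (row miss)
  D: rows 9-11 cols 5-7 -> outside (row miss)
  E: rows 3-5 cols 3-5 z=1 -> covers; best now E (z=1)
Winner: E at z=1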